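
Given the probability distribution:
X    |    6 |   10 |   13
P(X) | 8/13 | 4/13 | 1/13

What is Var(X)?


E[X] = 101/13
E[X²] = 857/13
Var(X) = E[X²] - (E[X])² = 857/13 - 10201/169 = 940/169

Var(X) = 940/169 ≈ 5.5621


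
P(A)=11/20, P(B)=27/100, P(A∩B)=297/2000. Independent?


P(A)×P(B) = 297/2000
P(A∩B) = 297/2000
Equal ✓ → Independent

Yes, independent


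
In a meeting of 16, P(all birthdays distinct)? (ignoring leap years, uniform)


P(all different) = Π(365-i)/365 for i=0..15
= (365/365)×(364/365)×...×(350/365)
= 0.716396

P ≈ 0.7164 ≈ 71.64%


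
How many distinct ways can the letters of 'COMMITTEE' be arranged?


Letters: 9, freq: {'C': 1, 'O': 1, 'M': 2, 'I': 1, 'T': 2, 'E': 2}
9!/(1!×1!×2!×1!×2!×2!) = 362880/8 = 45360

45360


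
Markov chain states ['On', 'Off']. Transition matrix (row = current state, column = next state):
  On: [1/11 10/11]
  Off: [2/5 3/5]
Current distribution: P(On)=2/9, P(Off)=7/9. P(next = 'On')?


P(next=On) = Σᵢ P(now=i)×P(i→On)
= 2/9×1/11 + 7/9×2/5
= 2/99 + 14/45 = 164/495

P = 164/495 ≈ 0.3313


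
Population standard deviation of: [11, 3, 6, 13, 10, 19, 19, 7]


Mean = 88/8 = 11
  (11-11)²=0
  (3-11)²=64
  (6-11)²=25
  (13-11)²=4
  (10-11)²=1
  (19-11)²=64
  (19-11)²=64
  (7-11)²=16
Σ(x-μ)² = 238
σ² = 238/8 = 119/4

σ = √(119/4) ≈ 5.4544


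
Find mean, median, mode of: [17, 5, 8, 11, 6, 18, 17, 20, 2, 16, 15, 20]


Sorted: [2, 5, 6, 8, 11, 15, 16, 17, 17, 18, 20, 20]
Mean = 155/12
Median = 31/2
Freq: {17: 2, 5: 1, 8: 1, 11: 1, 6: 1, 18: 1, 20: 2, 2: 1, 16: 1, 15: 1}
Mode: [17, 20]

Mean=155/12, Median=31/2, Mode=[17, 20]


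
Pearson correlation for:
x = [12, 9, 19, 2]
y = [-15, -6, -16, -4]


n=4, Σx=42, Σy=-41, Σxy=-546, Σx²=590, Σy²=533
r = (4×(-546) - 42×(-41))/√((4×590 - 42²)(4×533 - (-41)²))
= -462/√(596×451) = -462/√268796 ≈ -462/518.4554 ≈ -0.8911

r ≈ -0.8911


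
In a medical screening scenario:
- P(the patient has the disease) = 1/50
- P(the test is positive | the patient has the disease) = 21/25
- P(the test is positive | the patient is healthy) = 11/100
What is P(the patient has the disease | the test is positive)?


Using Bayes' theorem:
P(A|B) = P(B|A)·P(A) / P(B)

P(the test is positive) = 21/25 × 1/50 + 11/100 × 49/50
= 21/1250 + 539/5000 = 623/5000

P(the patient has the disease|the test is positive) = (21/1250) / (623/5000) = 12/89

P(the patient has the disease|the test is positive) = 12/89 ≈ 13.48%


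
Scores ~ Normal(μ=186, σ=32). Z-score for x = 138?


z = (x - μ)/σ = (138 - 186)/32 = -1.5

z = -1.5


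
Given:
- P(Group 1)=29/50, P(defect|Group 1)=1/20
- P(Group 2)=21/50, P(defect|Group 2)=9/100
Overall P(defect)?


P(B) = Σ P(B|Aᵢ)×P(Aᵢ)
  1/20×29/50 = 29/1000
  9/100×21/50 = 189/5000
Sum = 167/2500

P(defect) = 167/2500 ≈ 6.68%


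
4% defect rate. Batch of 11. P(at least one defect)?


P(all good) = (24/25)^11 = 1521681143169024/2384185791015625
P(≥1 defect) = 862504647846601/2384185791015625

P = 862504647846601/2384185791015625 ≈ 36.18%


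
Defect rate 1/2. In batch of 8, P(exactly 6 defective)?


Binomial: P(X=6) = C(8,6)×p^6×(1-p)^2
= 28 × 1/64 × 1/4 = 7/64

P(X=6) = 7/64 ≈ 10.94%


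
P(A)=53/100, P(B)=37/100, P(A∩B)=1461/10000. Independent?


P(A)×P(B) = 1961/10000
P(A∩B) = 1461/10000
Not equal → NOT independent

No, not independent


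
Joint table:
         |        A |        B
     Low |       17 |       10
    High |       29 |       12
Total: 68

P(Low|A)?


P(Low|A) = 17/(17+29) = 17/46

P = 17/46 ≈ 36.96%


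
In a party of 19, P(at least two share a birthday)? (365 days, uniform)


P(all different) = Π(365-i)/365 for i=0..18
= 0.620881
P(match) = 1 - 0.620881 = 0.379119

P ≈ 0.3791 ≈ 37.91%


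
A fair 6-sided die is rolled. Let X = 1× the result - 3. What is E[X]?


E[die] = (1+6)/2 = 7/2
E[X] = 1×7/2 - 3 = 1/2

E[X] = 1/2


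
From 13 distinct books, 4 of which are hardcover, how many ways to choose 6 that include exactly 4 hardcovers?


Choose 4 of the 4 hardcovers and 2 of the other 9 books:
C(4,4)×C(9,2) = 1×36 = 36

36


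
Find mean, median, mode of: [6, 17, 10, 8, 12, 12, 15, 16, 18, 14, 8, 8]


Sorted: [6, 8, 8, 8, 10, 12, 12, 14, 15, 16, 17, 18]
Mean = 144/12 = 12
Median = 12
Freq: {6: 1, 17: 1, 10: 1, 8: 3, 12: 2, 15: 1, 16: 1, 18: 1, 14: 1}
Mode: [8]

Mean=12, Median=12, Mode=8


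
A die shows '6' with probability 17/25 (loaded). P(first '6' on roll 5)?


Geometric: P(X=5) = (1-p)^(k-1)×p = (8/25)^4×17/25 = 69632/9765625

P(X=5) = 69632/9765625 ≈ 0.71%


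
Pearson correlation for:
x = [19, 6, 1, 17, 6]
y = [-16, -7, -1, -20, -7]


n=5, Σx=49, Σy=-51, Σxy=-729, Σx²=723, Σy²=755
r = (5×(-729) - 49×(-51))/√((5×723 - 49²)(5×755 - (-51)²))
= -1146/√(1214×1174) = -1146/√1425236 ≈ -1146/1193.8325 ≈ -0.9599

r ≈ -0.9599


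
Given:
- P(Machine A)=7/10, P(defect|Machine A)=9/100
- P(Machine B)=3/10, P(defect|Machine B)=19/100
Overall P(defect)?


P(B) = Σ P(B|Aᵢ)×P(Aᵢ)
  9/100×7/10 = 63/1000
  19/100×3/10 = 57/1000
Sum = 3/25

P(defect) = 3/25 ≈ 12.00%


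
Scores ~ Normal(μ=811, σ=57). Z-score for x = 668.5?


z = (x - μ)/σ = (668.5 - 811)/57 = -2.5

z = -2.5


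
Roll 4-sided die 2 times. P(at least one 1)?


P(no 1)^2 = (3/4)^2 = 9/16
P(≥1) = 1 - 9/16 = 7/16

P = 7/16 ≈ 43.75%


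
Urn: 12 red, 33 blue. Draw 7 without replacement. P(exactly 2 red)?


Hypergeometric: C(12,2)×C(33,5)/C(45,7)
= 66×237336/45379620 = 39556/114595

P(X=2) = 39556/114595 ≈ 34.52%


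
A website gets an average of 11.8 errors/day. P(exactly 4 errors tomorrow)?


Poisson(λ=11.8): P(X=4) = e^(-λ)×λ^k/k!
= e^(-11.8) × 11.8^4 / 4!
≈ 7.504557915e-06 × 19387.7776 / 24 ≈ 0.006062

P(X=4) ≈ 0.006062 ≈ 0.61%


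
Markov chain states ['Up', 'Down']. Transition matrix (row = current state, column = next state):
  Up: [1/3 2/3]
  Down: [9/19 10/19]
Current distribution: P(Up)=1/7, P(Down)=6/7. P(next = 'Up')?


P(next=Up) = Σᵢ P(now=i)×P(i→Up)
= 1/7×1/3 + 6/7×9/19
= 1/21 + 54/133 = 181/399

P = 181/399 ≈ 0.4536


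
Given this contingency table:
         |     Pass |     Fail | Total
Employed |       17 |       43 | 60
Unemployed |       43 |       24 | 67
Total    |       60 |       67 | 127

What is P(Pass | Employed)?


P(Pass | Employed) = 17/(17+43) = 17/60

P(Pass|Employed) = 17/60 ≈ 28.33%


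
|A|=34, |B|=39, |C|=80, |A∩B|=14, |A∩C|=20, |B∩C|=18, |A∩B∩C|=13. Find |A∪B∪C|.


|A∪B∪C| = 34+39+80-14-20-18+13 = 114

|A∪B∪C| = 114


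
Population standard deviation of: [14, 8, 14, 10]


Mean = 46/4 = 23/2
  (14-23/2)²=25/4
  (8-23/2)²=49/4
  (14-23/2)²=25/4
  (10-23/2)²=9/4
Σ(x-μ)² = 27
σ² = 27/4

σ = √(27/4) ≈ 2.5981


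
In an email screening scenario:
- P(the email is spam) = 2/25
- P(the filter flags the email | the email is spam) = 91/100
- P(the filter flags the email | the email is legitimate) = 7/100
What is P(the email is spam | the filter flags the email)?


Using Bayes' theorem:
P(A|B) = P(B|A)·P(A) / P(B)

P(the filter flags the email) = 91/100 × 2/25 + 7/100 × 23/25
= 91/1250 + 161/2500 = 343/2500

P(the email is spam|the filter flags the email) = (91/1250) / (343/2500) = 26/49

P(the email is spam|the filter flags the email) = 26/49 ≈ 53.06%


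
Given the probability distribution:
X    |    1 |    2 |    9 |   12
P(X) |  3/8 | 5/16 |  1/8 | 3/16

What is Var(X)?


E[X] = 35/8
E[X²] = 155/4
Var(X) = E[X²] - (E[X])² = 155/4 - 1225/64 = 1255/64

Var(X) = 1255/64 ≈ 19.6094


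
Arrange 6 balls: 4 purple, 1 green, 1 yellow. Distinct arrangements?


6!/(4!×1!×1!) = 30

30


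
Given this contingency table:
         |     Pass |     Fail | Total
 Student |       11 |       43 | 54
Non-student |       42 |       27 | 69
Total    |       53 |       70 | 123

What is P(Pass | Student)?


P(Pass | Student) = 11/(11+43) = 11/54

P(Pass|Student) = 11/54 ≈ 20.37%


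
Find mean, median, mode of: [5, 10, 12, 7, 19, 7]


Sorted: [5, 7, 7, 10, 12, 19]
Mean = 60/6 = 10
Median = 17/2
Freq: {5: 1, 10: 1, 12: 1, 7: 2, 19: 1}
Mode: [7]

Mean=10, Median=17/2, Mode=7


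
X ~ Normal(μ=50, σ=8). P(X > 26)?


z = (26-50)/8 = -3.0
P(X > 26) = 1 - P(Z ≤ -3.0) = 1 - 0.0013 = 0.9987

P(X > 26) ≈ 0.9987


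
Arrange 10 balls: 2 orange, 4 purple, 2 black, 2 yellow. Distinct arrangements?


10!/(2!×4!×2!×2!) = 18900

18900


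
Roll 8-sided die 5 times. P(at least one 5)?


P(no 5)^5 = (7/8)^5 = 16807/32768
P(≥1) = 1 - 16807/32768 = 15961/32768

P = 15961/32768 ≈ 48.71%


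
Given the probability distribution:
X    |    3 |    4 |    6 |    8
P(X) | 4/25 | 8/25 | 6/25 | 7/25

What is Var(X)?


E[X] = 136/25
E[X²] = 828/25
Var(X) = E[X²] - (E[X])² = 828/25 - 18496/625 = 2204/625

Var(X) = 2204/625 ≈ 3.5264


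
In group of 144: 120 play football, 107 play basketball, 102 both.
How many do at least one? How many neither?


|A∪B| = 120+107-102 = 125
Neither = 144-125 = 19

At least one: 125; Neither: 19


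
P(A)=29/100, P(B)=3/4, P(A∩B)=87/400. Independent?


P(A)×P(B) = 87/400
P(A∩B) = 87/400
Equal ✓ → Independent

Yes, independent


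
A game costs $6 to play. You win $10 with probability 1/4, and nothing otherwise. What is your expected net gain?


E[gain] = (10-6)×1/4 + (-6)×3/4
= 1 - 9/2 = -7/2

Expected net gain = $-7/2 ≈ $-3.50


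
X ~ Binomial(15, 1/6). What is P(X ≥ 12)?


P(X ≥ 12) = Σ P(X=i) for i=12..15
P(X=12) = 56875/470184984576
P(X=13) = 875/156728328192
P(X=14) = 25/156728328192
P(X=15) = 1/470184984576
Sum = 7447/58773123072

P(X ≥ 12) = 7447/58773123072 ≈ 0.00%


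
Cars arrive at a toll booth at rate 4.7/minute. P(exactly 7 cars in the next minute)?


Poisson(λ=4.7): P(X=7) = e^(-λ)×λ^k/k!
= e^(-4.7) × 4.7^7 / 7!
≈ 0.009095277102 × 50662.3120463 / 5040 ≈ 0.091426

P(X=7) ≈ 0.091426 ≈ 9.14%


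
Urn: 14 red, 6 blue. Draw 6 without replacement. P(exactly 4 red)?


Hypergeometric: C(14,4)×C(6,2)/C(20,6)
= 1001×15/38760 = 1001/2584

P(X=4) = 1001/2584 ≈ 38.74%


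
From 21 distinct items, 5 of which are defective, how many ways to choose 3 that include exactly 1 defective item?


Choose 1 of the 5 defective items and 2 of the other 16 items:
C(5,1)×C(16,2) = 5×120 = 600

600


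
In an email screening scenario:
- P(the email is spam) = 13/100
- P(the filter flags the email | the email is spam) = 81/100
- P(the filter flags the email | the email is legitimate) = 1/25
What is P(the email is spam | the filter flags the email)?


Using Bayes' theorem:
P(A|B) = P(B|A)·P(A) / P(B)

P(the filter flags the email) = 81/100 × 13/100 + 1/25 × 87/100
= 1053/10000 + 87/2500 = 1401/10000

P(the email is spam|the filter flags the email) = (1053/10000) / (1401/10000) = 351/467

P(the email is spam|the filter flags the email) = 351/467 ≈ 75.16%


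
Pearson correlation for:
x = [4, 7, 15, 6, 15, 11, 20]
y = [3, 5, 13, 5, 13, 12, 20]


n=7, Σx=78, Σy=71, Σxy=999, Σx²=1072, Σy²=941
r = (7×999 - 78×71)/√((7×1072 - 78²)(7×941 - 71²))
= 1455/√(1420×1546) = 1455/√2195320 ≈ 1455/1481.6612 ≈ 0.9820

r ≈ 0.9820


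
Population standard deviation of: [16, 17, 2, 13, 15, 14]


Mean = 77/6
  (16-77/6)²=361/36
  (17-77/6)²=625/36
  (2-77/6)²=4225/36
  (13-77/6)²=1/36
  (15-77/6)²=169/36
  (14-77/6)²=49/36
Σ(x-μ)² = 905/6
σ² = (905/6)/6 = 905/36

σ = √(905/36) ≈ 5.0139


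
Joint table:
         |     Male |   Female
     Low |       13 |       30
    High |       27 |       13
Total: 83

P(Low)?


P(Low) = (13+30)/83 = 43/83

P(Low) = 43/83 ≈ 51.81%


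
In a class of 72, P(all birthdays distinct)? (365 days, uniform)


P(all different) = Π(365-i)/365 for i=0..71
= (365/365)×(364/365)×...×(294/365)
= 0.000547

P ≈ 0.0005 ≈ 0.05%


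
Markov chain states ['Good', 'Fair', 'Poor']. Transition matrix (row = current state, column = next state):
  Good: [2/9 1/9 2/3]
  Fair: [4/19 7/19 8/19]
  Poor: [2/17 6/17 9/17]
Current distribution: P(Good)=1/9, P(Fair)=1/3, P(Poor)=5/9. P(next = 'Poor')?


P(next=Poor) = Σᵢ P(now=i)×P(i→Poor)
= 1/9×2/3 + 1/3×8/19 + 5/9×9/17
= 2/27 + 8/57 + 5/17 = 4435/8721

P = 4435/8721 ≈ 0.5085


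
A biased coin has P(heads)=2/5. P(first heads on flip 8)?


Geometric: P(X=8) = (1-p)^(k-1)×p = (3/5)^7×2/5 = 4374/390625

P(X=8) = 4374/390625 ≈ 1.12%


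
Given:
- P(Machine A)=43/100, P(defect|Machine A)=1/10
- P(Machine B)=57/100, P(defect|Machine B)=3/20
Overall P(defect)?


P(B) = Σ P(B|Aᵢ)×P(Aᵢ)
  1/10×43/100 = 43/1000
  3/20×57/100 = 171/2000
Sum = 257/2000

P(defect) = 257/2000 ≈ 12.85%


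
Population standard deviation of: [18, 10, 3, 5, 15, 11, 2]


Mean = 64/7
  (18-64/7)²=3844/49
  (10-64/7)²=36/49
  (3-64/7)²=1849/49
  (5-64/7)²=841/49
  (15-64/7)²=1681/49
  (11-64/7)²=169/49
  (2-64/7)²=2500/49
Σ(x-μ)² = 1560/7
σ² = (1560/7)/7 = 1560/49

σ = √(1560/49) ≈ 5.6424


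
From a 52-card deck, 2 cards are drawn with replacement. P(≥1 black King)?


P(not a black King) = 50/52 = 25/26
P(none in 2 draws) = (25/26)^2 = 625/676
P(≥1 black King) = 1 - 625/676 = 51/676

P = 51/676 ≈ 7.54%


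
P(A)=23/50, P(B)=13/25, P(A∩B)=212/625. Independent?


P(A)×P(B) = 299/1250
P(A∩B) = 212/625
Not equal → NOT independent

No, not independent


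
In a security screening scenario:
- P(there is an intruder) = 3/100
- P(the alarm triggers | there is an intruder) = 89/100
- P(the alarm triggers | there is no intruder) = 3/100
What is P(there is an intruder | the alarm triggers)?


Using Bayes' theorem:
P(A|B) = P(B|A)·P(A) / P(B)

P(the alarm triggers) = 89/100 × 3/100 + 3/100 × 97/100
= 267/10000 + 291/10000 = 279/5000

P(there is an intruder|the alarm triggers) = (267/10000) / (279/5000) = 89/186

P(there is an intruder|the alarm triggers) = 89/186 ≈ 47.85%


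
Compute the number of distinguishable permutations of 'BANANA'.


Letters: 6, freq: {'B': 1, 'A': 3, 'N': 2}
6!/(1!×3!×2!) = 720/12 = 60

60


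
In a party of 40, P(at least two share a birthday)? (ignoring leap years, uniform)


P(all different) = Π(365-i)/365 for i=0..39
= 0.108768
P(match) = 1 - 0.108768 = 0.891232

P ≈ 0.8912 ≈ 89.12%


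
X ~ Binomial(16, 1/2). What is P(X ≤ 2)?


P(X ≤ 2) = Σ P(X=i) for i=0..2
P(X=0) = 1/65536
P(X=1) = 1/4096
P(X=2) = 15/8192
Sum = 137/65536

P(X ≤ 2) = 137/65536 ≈ 0.21%


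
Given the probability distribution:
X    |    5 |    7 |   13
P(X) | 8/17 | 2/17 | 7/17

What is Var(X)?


E[X] = 145/17
E[X²] = 1481/17
Var(X) = E[X²] - (E[X])² = 1481/17 - 21025/289 = 4152/289

Var(X) = 4152/289 ≈ 14.3668


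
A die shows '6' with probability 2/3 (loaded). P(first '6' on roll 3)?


Geometric: P(X=3) = (1-p)^(k-1)×p = (1/3)^2×2/3 = 2/27

P(X=3) = 2/27 ≈ 7.41%


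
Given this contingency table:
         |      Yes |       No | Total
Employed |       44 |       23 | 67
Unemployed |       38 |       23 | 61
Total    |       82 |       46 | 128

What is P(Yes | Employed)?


P(Yes | Employed) = 44/(44+23) = 44/67

P(Yes|Employed) = 44/67 ≈ 65.67%


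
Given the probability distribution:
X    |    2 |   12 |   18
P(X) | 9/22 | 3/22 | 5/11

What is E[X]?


E[X] = Σ x·P(X=x)
= (2)×(9/22) + (12)×(3/22) + (18)×(5/11)
= 117/11

E[X] = 117/11


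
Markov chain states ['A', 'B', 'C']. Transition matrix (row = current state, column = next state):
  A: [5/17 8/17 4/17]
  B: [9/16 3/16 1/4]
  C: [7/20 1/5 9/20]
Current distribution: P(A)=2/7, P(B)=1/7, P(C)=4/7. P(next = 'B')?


P(next=B) = Σᵢ P(now=i)×P(i→B)
= 2/7×8/17 + 1/7×3/16 + 4/7×1/5
= 16/119 + 3/112 + 4/35 = 2623/9520

P = 2623/9520 ≈ 0.2755


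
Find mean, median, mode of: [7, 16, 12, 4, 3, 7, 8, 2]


Sorted: [2, 3, 4, 7, 7, 8, 12, 16]
Mean = 59/8
Median = 7
Freq: {7: 2, 16: 1, 12: 1, 4: 1, 3: 1, 8: 1, 2: 1}
Mode: [7]

Mean=59/8, Median=7, Mode=7


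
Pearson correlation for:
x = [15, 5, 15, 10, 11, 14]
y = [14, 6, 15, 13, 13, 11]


n=6, Σx=70, Σy=72, Σxy=892, Σx²=892, Σy²=916
r = (6×892 - 70×72)/√((6×892 - 70²)(6×916 - 72²))
= 312/√(452×312) = 312/√141024 ≈ 312/375.5316 ≈ 0.8308

r ≈ 0.8308


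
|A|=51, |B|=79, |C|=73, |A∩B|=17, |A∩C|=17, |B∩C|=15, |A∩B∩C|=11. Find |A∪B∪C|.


|A∪B∪C| = 51+79+73-17-17-15+11 = 165

|A∪B∪C| = 165


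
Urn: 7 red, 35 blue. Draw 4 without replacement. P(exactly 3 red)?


Hypergeometric: C(7,3)×C(35,1)/C(42,4)
= 35×35/111930 = 35/3198

P(X=3) = 35/3198 ≈ 1.09%


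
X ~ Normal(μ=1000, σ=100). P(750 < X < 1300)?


z₁=(750-1000)/100=-2.5, z₂=(1300-1000)/100=3.0
P = Φ(3.0) - Φ(-2.5) = 0.998650 - 0.006210 = 0.992440 ≈ 0.9924

P(750 < X < 1300) ≈ 0.9924


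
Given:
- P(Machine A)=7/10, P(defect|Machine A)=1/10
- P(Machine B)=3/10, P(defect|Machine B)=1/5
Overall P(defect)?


P(B) = Σ P(B|Aᵢ)×P(Aᵢ)
  1/10×7/10 = 7/100
  1/5×3/10 = 3/50
Sum = 13/100

P(defect) = 13/100 ≈ 13.00%


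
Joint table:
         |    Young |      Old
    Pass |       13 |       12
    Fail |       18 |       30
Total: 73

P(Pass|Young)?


P(Pass|Young) = 13/(13+18) = 13/31

P = 13/31 ≈ 41.94%


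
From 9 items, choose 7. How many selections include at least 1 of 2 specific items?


Complement: C(9,7) - C(7,7) = 36 - 1 = 35

35


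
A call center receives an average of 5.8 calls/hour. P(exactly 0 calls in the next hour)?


Poisson(λ=5.8): P(X=0) = e^(-λ)×λ^k/k!
= e^(-5.8) × 5.8^0 / 0!
≈ 0.003027554745 × 1 / 1 ≈ 0.003028

P(X=0) ≈ 0.003028 ≈ 0.30%


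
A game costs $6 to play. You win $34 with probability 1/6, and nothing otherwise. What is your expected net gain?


E[gain] = (34-6)×1/6 + (-6)×5/6
= 14/3 - 5 = -1/3

Expected net gain = $-1/3 ≈ $-0.33


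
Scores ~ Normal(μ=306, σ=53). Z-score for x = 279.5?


z = (x - μ)/σ = (279.5 - 306)/53 = -0.5

z = -0.5


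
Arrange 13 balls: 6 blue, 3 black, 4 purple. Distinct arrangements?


13!/(6!×3!×4!) = 60060

60060


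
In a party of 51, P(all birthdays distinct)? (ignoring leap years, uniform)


P(all different) = Π(365-i)/365 for i=0..50
= (365/365)×(364/365)×...×(315/365)
= 0.025568

P ≈ 0.0256 ≈ 2.56%


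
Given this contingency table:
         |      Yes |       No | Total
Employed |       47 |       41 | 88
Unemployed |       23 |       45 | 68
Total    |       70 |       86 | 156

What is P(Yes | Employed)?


P(Yes | Employed) = 47/(47+41) = 47/88

P(Yes|Employed) = 47/88 ≈ 53.41%


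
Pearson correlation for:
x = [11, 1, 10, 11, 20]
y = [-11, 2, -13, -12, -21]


n=5, Σx=53, Σy=-55, Σxy=-801, Σx²=743, Σy²=879
r = (5×(-801) - 53×(-55))/√((5×743 - 53²)(5×879 - (-55)²))
= -1090/√(906×1370) = -1090/√1241220 ≈ -1090/1114.1005 ≈ -0.9784

r ≈ -0.9784


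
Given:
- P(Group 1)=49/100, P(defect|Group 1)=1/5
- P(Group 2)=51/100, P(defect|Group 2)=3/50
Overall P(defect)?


P(B) = Σ P(B|Aᵢ)×P(Aᵢ)
  1/5×49/100 = 49/500
  3/50×51/100 = 153/5000
Sum = 643/5000

P(defect) = 643/5000 ≈ 12.86%


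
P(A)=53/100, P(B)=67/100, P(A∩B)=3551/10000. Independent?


P(A)×P(B) = 3551/10000
P(A∩B) = 3551/10000
Equal ✓ → Independent

Yes, independent


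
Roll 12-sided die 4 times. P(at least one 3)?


P(no 3)^4 = (11/12)^4 = 14641/20736
P(≥1) = 1 - 14641/20736 = 6095/20736

P = 6095/20736 ≈ 29.39%


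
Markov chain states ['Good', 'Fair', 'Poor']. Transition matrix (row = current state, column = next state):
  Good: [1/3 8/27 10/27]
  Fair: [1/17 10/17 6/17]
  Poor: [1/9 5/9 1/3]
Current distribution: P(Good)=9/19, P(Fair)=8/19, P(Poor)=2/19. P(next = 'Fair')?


P(next=Fair) = Σᵢ P(now=i)×P(i→Fair)
= 9/19×8/27 + 8/19×10/17 + 2/19×5/9
= 8/57 + 80/323 + 10/171 = 1298/2907

P = 1298/2907 ≈ 0.4465


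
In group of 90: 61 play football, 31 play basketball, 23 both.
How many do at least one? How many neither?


|A∪B| = 61+31-23 = 69
Neither = 90-69 = 21

At least one: 69; Neither: 21


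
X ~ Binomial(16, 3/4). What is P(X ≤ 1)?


P(X ≤ 1) = Σ P(X=i) for i=0..1
P(X=0) = 1/4294967296
P(X=1) = 3/268435456
Sum = 49/4294967296

P(X ≤ 1) = 49/4294967296 ≈ 0.00%


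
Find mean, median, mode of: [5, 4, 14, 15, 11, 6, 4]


Sorted: [4, 4, 5, 6, 11, 14, 15]
Mean = 59/7
Median = 6
Freq: {5: 1, 4: 2, 14: 1, 15: 1, 11: 1, 6: 1}
Mode: [4]

Mean=59/7, Median=6, Mode=4


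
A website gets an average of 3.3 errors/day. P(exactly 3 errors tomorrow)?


Poisson(λ=3.3): P(X=3) = e^(-λ)×λ^k/k!
= e^(-3.3) × 3.3^3 / 3!
≈ 0.0368831674 × 35.937 / 6 ≈ 0.220912

P(X=3) ≈ 0.220912 ≈ 22.09%


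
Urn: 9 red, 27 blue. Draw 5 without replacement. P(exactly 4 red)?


Hypergeometric: C(9,4)×C(27,1)/C(36,5)
= 126×27/376992 = 27/2992

P(X=4) = 27/2992 ≈ 0.90%


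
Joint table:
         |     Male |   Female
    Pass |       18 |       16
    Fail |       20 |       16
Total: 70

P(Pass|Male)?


P(Pass|Male) = 18/(18+20) = 18/38 = 9/19

P = 9/19 ≈ 47.37%


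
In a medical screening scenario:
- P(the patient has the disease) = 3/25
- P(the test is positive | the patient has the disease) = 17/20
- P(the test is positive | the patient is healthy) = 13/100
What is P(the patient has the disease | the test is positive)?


Using Bayes' theorem:
P(A|B) = P(B|A)·P(A) / P(B)

P(the test is positive) = 17/20 × 3/25 + 13/100 × 22/25
= 51/500 + 143/1250 = 541/2500

P(the patient has the disease|the test is positive) = (51/500) / (541/2500) = 255/541

P(the patient has the disease|the test is positive) = 255/541 ≈ 47.13%


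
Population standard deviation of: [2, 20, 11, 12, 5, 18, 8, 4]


Mean = 80/8 = 10
  (2-10)²=64
  (20-10)²=100
  (11-10)²=1
  (12-10)²=4
  (5-10)²=25
  (18-10)²=64
  (8-10)²=4
  (4-10)²=36
Σ(x-μ)² = 298
σ² = 298/8 = 149/4

σ = √(149/4) ≈ 6.1033


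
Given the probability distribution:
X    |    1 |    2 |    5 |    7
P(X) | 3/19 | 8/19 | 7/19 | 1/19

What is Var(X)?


E[X] = 61/19
E[X²] = 259/19
Var(X) = E[X²] - (E[X])² = 259/19 - 3721/361 = 1200/361

Var(X) = 1200/361 ≈ 3.3241


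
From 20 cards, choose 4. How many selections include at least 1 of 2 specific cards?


Complement: C(20,4) - C(18,4) = 4845 - 3060 = 1785

1785


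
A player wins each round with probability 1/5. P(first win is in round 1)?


Geometric: P(X=1) = (1-p)^(k-1)×p = (4/5)^0×1/5 = 1/5

P(X=1) = 1/5 ≈ 20.00%


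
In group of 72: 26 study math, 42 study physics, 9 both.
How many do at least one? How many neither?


|A∪B| = 26+42-9 = 59
Neither = 72-59 = 13

At least one: 59; Neither: 13


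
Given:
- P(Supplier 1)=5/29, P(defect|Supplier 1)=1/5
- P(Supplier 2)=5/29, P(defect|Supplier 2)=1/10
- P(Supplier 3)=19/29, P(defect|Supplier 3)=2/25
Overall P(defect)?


P(B) = Σ P(B|Aᵢ)×P(Aᵢ)
  1/5×5/29 = 1/29
  1/10×5/29 = 1/58
  2/25×19/29 = 38/725
Sum = 151/1450

P(defect) = 151/1450 ≈ 10.41%


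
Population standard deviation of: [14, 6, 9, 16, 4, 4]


Mean = 53/6
  (14-53/6)²=961/36
  (6-53/6)²=289/36
  (9-53/6)²=1/36
  (16-53/6)²=1849/36
  (4-53/6)²=841/36
  (4-53/6)²=841/36
Σ(x-μ)² = 797/6
σ² = (797/6)/6 = 797/36

σ = √(797/36) ≈ 4.7052


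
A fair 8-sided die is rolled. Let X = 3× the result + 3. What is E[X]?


E[die] = (1+8)/2 = 9/2
E[X] = 3×9/2 + 3 = 33/2

E[X] = 33/2


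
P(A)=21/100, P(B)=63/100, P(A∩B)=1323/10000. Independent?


P(A)×P(B) = 1323/10000
P(A∩B) = 1323/10000
Equal ✓ → Independent

Yes, independent


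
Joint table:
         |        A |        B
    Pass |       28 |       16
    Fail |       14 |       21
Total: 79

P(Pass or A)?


P(Pass∨A) = P(Pass) + P(A) - P(Pass∧A)
= (44 + 42 - 28)/79 = 58/79

P = 58/79 ≈ 73.42%


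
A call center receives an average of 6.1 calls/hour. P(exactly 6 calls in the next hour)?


Poisson(λ=6.1): P(X=6) = e^(-λ)×λ^k/k!
= e^(-6.1) × 6.1^6 / 6!
≈ 0.002242867719 × 51520.374361 / 720 ≈ 0.160491

P(X=6) ≈ 0.160491 ≈ 16.05%


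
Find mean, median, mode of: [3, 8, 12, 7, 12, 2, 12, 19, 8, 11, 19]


Sorted: [2, 3, 7, 8, 8, 11, 12, 12, 12, 19, 19]
Mean = 113/11
Median = 11
Freq: {3: 1, 8: 2, 12: 3, 7: 1, 2: 1, 19: 2, 11: 1}
Mode: [12]

Mean=113/11, Median=11, Mode=12


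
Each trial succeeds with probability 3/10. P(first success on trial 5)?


Geometric: P(X=5) = (1-p)^(k-1)×p = (7/10)^4×3/10 = 7203/100000

P(X=5) = 7203/100000 ≈ 7.20%


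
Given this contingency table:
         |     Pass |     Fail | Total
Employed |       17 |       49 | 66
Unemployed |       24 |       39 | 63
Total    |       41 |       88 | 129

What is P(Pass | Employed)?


P(Pass | Employed) = 17/(17+49) = 17/66

P(Pass|Employed) = 17/66 ≈ 25.76%


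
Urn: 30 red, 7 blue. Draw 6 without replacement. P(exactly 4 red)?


Hypergeometric: C(30,4)×C(7,2)/C(37,6)
= 27405×21/2324784 = 27405/110704

P(X=4) = 27405/110704 ≈ 24.76%


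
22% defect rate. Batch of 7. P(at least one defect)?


P(all good) = (39/50)^7 = 137231006679/781250000000
P(≥1 defect) = 644018993321/781250000000

P = 644018993321/781250000000 ≈ 82.43%


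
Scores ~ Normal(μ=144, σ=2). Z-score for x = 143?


z = (x - μ)/σ = (143 - 144)/2 = -0.5

z = -0.5


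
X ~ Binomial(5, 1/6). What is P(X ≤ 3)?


P(X ≤ 3) = Σ P(X=i) for i=0..3
P(X=0) = 3125/7776
P(X=1) = 3125/7776
P(X=2) = 625/3888
P(X=3) = 125/3888
Sum = 3875/3888

P(X ≤ 3) = 3875/3888 ≈ 99.67%


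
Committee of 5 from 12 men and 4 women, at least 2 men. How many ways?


Count by #men:
  2M,3W: C(12,2)×C(4,3)=264
  3M,2W: C(12,3)×C(4,2)=1320
  4M,1W: C(12,4)×C(4,1)=1980
  5M,0W: C(12,5)×C(4,0)=792
Total = 4356

4356


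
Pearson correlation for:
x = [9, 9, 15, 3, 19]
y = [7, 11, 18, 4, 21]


n=5, Σx=55, Σy=61, Σxy=843, Σx²=757, Σy²=951
r = (5×843 - 55×61)/√((5×757 - 55²)(5×951 - 61²))
= 860/√(760×1034) = 860/√785840 ≈ 860/886.4762 ≈ 0.9701

r ≈ 0.9701


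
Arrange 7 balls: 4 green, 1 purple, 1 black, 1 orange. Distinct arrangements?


7!/(4!×1!×1!×1!) = 210

210


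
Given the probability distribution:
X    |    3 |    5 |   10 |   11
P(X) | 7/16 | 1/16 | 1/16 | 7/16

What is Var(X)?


E[X] = 113/16
E[X²] = 1035/16
Var(X) = E[X²] - (E[X])² = 1035/16 - 12769/256 = 3791/256

Var(X) = 3791/256 ≈ 14.8086


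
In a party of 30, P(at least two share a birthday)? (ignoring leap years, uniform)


P(all different) = Π(365-i)/365 for i=0..29
= 0.293684
P(match) = 1 - 0.293684 = 0.706316

P ≈ 0.7063 ≈ 70.63%


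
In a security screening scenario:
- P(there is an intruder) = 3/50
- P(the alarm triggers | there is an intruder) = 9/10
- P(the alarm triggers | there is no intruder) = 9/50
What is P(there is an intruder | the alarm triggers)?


Using Bayes' theorem:
P(A|B) = P(B|A)·P(A) / P(B)

P(the alarm triggers) = 9/10 × 3/50 + 9/50 × 47/50
= 27/500 + 423/2500 = 279/1250

P(there is an intruder|the alarm triggers) = (27/500) / (279/1250) = 15/62

P(there is an intruder|the alarm triggers) = 15/62 ≈ 24.19%


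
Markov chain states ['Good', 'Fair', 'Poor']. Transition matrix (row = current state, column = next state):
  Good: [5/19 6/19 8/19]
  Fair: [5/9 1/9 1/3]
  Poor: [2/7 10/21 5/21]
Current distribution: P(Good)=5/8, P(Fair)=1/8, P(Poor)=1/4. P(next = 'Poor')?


P(next=Poor) = Σᵢ P(now=i)×P(i→Poor)
= 5/8×8/19 + 1/8×1/3 + 1/4×5/21
= 5/19 + 1/24 + 5/84 = 1163/3192

P = 1163/3192 ≈ 0.3643


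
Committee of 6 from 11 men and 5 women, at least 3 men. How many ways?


Count by #men:
  3M,3W: C(11,3)×C(5,3)=1650
  4M,2W: C(11,4)×C(5,2)=3300
  5M,1W: C(11,5)×C(5,1)=2310
  6M,0W: C(11,6)×C(5,0)=462
Total = 7722

7722


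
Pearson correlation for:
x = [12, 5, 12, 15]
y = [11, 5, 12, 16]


n=4, Σx=44, Σy=44, Σxy=541, Σx²=538, Σy²=546
r = (4×541 - 44×44)/√((4×538 - 44²)(4×546 - 44²))
= 228/√(216×248) = 228/√53568 ≈ 228/231.4476 ≈ 0.9851

r ≈ 0.9851


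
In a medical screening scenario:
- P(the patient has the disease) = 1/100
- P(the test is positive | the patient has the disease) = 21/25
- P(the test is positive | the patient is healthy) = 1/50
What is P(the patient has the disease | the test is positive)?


Using Bayes' theorem:
P(A|B) = P(B|A)·P(A) / P(B)

P(the test is positive) = 21/25 × 1/100 + 1/50 × 99/100
= 21/2500 + 99/5000 = 141/5000

P(the patient has the disease|the test is positive) = (21/2500) / (141/5000) = 14/47

P(the patient has the disease|the test is positive) = 14/47 ≈ 29.79%


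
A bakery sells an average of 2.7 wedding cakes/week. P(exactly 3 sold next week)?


Poisson(λ=2.7): P(X=3) = e^(-λ)×λ^k/k!
= e^(-2.7) × 2.7^3 / 3!
≈ 0.06720551274 × 19.683 / 6 ≈ 0.220468

P(X=3) ≈ 0.220468 ≈ 22.05%


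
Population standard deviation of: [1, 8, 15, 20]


Mean = 44/4 = 11
  (1-11)²=100
  (8-11)²=9
  (15-11)²=16
  (20-11)²=81
Σ(x-μ)² = 206
σ² = 206/4 = 103/2

σ = √(103/2) ≈ 7.1764


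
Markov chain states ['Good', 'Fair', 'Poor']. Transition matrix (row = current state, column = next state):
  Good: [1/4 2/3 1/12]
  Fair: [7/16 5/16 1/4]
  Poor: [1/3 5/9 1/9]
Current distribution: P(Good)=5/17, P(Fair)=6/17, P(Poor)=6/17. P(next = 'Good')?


P(next=Good) = Σᵢ P(now=i)×P(i→Good)
= 5/17×1/4 + 6/17×7/16 + 6/17×1/3
= 5/68 + 21/136 + 2/17 = 47/136

P = 47/136 ≈ 0.3456


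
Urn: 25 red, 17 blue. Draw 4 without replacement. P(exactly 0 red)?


Hypergeometric: C(25,0)×C(17,4)/C(42,4)
= 1×2380/111930 = 34/1599

P(X=0) = 34/1599 ≈ 2.13%


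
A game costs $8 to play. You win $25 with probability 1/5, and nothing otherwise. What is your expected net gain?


E[gain] = (25-8)×1/5 + (-8)×4/5
= 17/5 - 32/5 = -3

Expected net gain = $-3 ≈ $-3.00


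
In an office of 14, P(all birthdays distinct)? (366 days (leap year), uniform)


P(all different) = Π(366-i)/366 for i=0..13
= (366/366)×(365/366)×...×(353/366)
= 0.777440

P ≈ 0.7774 ≈ 77.74%


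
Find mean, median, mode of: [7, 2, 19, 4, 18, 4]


Sorted: [2, 4, 4, 7, 18, 19]
Mean = 54/6 = 9
Median = 11/2
Freq: {7: 1, 2: 1, 19: 1, 4: 2, 18: 1}
Mode: [4]

Mean=9, Median=11/2, Mode=4


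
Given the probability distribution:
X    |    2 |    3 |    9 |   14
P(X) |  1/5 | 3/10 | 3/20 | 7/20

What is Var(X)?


E[X] = 151/20
E[X²] = 337/4
Var(X) = E[X²] - (E[X])² = 337/4 - 22801/400 = 10899/400

Var(X) = 10899/400 ≈ 27.2475


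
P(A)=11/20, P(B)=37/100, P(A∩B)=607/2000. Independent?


P(A)×P(B) = 407/2000
P(A∩B) = 607/2000
Not equal → NOT independent

No, not independent


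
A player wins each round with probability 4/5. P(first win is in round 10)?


Geometric: P(X=10) = (1-p)^(k-1)×p = (1/5)^9×4/5 = 4/9765625

P(X=10) = 4/9765625 ≈ 0.00%


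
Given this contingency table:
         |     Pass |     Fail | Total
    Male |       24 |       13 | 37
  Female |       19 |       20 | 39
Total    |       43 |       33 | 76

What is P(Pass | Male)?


P(Pass | Male) = 24/(24+13) = 24/37

P(Pass|Male) = 24/37 ≈ 64.86%


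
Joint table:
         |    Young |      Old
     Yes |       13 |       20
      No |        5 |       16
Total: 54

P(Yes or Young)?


P(Yes∨Young) = P(Yes) + P(Young) - P(Yes∧Young)
= (33 + 18 - 13)/54 = 38/54 = 19/27

P = 19/27 ≈ 70.37%


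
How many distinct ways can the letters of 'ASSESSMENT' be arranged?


Letters: 10, freq: {'A': 1, 'S': 4, 'E': 2, 'M': 1, 'N': 1, 'T': 1}
10!/(1!×4!×2!×1!×1!×1!) = 3628800/48 = 75600

75600


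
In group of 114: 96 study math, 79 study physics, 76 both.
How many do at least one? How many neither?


|A∪B| = 96+79-76 = 99
Neither = 114-99 = 15

At least one: 99; Neither: 15


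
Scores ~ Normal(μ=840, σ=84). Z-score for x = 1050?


z = (x - μ)/σ = (1050 - 840)/84 = 2.5

z = 2.5


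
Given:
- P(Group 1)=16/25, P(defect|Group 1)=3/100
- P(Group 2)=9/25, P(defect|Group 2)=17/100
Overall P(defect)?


P(B) = Σ P(B|Aᵢ)×P(Aᵢ)
  3/100×16/25 = 12/625
  17/100×9/25 = 153/2500
Sum = 201/2500

P(defect) = 201/2500 ≈ 8.04%


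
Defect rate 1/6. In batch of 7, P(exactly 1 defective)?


Binomial: P(X=1) = C(7,1)×p^1×(1-p)^6
= 7 × 1/6 × 15625/46656 = 109375/279936

P(X=1) = 109375/279936 ≈ 39.07%


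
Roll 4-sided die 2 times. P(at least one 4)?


P(no 4)^2 = (3/4)^2 = 9/16
P(≥1) = 1 - 9/16 = 7/16

P = 7/16 ≈ 43.75%


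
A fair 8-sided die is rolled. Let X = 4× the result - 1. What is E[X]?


E[die] = (1+8)/2 = 9/2
E[X] = 4×9/2 - 1 = 17

E[X] = 17


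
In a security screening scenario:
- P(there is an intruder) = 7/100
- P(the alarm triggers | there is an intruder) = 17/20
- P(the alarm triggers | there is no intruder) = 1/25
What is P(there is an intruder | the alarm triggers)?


Using Bayes' theorem:
P(A|B) = P(B|A)·P(A) / P(B)

P(the alarm triggers) = 17/20 × 7/100 + 1/25 × 93/100
= 119/2000 + 93/2500 = 967/10000

P(there is an intruder|the alarm triggers) = (119/2000) / (967/10000) = 595/967

P(there is an intruder|the alarm triggers) = 595/967 ≈ 61.53%


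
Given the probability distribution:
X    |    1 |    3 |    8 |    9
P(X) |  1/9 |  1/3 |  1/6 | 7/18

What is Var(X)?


E[X] = 107/18
E[X²] = 815/18
Var(X) = E[X²] - (E[X])² = 815/18 - 11449/324 = 3221/324

Var(X) = 3221/324 ≈ 9.9414


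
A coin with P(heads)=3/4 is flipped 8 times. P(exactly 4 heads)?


Binomial: P(X=4) = C(8,4)×p^4×(1-p)^4
= 70 × 81/256 × 1/256 = 2835/32768

P(X=4) = 2835/32768 ≈ 8.65%


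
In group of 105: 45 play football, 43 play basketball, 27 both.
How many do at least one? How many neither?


|A∪B| = 45+43-27 = 61
Neither = 105-61 = 44

At least one: 61; Neither: 44


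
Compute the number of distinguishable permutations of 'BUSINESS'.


Letters: 8, freq: {'B': 1, 'U': 1, 'S': 3, 'I': 1, 'N': 1, 'E': 1}
8!/(1!×1!×3!×1!×1!×1!) = 40320/6 = 6720

6720


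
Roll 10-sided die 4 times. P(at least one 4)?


P(no 4)^4 = (9/10)^4 = 6561/10000
P(≥1) = 1 - 6561/10000 = 3439/10000

P = 3439/10000 ≈ 34.39%


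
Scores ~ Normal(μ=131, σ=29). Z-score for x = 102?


z = (x - μ)/σ = (102 - 131)/29 = -1.0

z = -1.0


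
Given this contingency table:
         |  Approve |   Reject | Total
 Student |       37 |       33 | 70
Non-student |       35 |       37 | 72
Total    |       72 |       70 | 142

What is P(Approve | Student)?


P(Approve | Student) = 37/(37+33) = 37/70

P(Approve|Student) = 37/70 ≈ 52.86%


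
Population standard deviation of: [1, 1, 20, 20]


Mean = 42/4 = 21/2
  (1-21/2)²=361/4
  (1-21/2)²=361/4
  (20-21/2)²=361/4
  (20-21/2)²=361/4
Σ(x-μ)² = 361
σ² = 361/4

σ = √(361/4) ≈ 9.5000


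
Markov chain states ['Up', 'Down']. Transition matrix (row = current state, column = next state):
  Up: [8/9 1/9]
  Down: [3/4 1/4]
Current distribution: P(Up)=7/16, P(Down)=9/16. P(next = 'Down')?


P(next=Down) = Σᵢ P(now=i)×P(i→Down)
= 7/16×1/9 + 9/16×1/4
= 7/144 + 9/64 = 109/576

P = 109/576 ≈ 0.1892


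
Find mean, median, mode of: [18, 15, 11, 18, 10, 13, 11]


Sorted: [10, 11, 11, 13, 15, 18, 18]
Mean = 96/7
Median = 13
Freq: {18: 2, 15: 1, 11: 2, 10: 1, 13: 1}
Mode: [11, 18]

Mean=96/7, Median=13, Mode=[11, 18]


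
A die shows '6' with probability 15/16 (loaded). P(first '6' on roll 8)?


Geometric: P(X=8) = (1-p)^(k-1)×p = (1/16)^7×15/16 = 15/4294967296

P(X=8) = 15/4294967296 ≈ 0.00%


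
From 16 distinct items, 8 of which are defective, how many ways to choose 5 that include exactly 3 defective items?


Choose 3 of the 8 defective items and 2 of the other 8 items:
C(8,3)×C(8,2) = 56×28 = 1568

1568


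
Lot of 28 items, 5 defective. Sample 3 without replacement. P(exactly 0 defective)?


Hypergeometric: C(5,0)×C(23,3)/C(28,3)
= 1×1771/3276 = 253/468

P(X=0) = 253/468 ≈ 54.06%


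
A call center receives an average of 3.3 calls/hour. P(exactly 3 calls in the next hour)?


Poisson(λ=3.3): P(X=3) = e^(-λ)×λ^k/k!
= e^(-3.3) × 3.3^3 / 3!
≈ 0.0368831674 × 35.937 / 6 ≈ 0.220912

P(X=3) ≈ 0.220912 ≈ 22.09%


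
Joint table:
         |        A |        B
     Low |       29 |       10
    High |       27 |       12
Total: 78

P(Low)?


P(Low) = (29+10)/78 = 39/78 = 1/2

P(Low) = 1/2 ≈ 50.00%


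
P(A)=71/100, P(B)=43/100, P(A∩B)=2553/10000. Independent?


P(A)×P(B) = 3053/10000
P(A∩B) = 2553/10000
Not equal → NOT independent

No, not independent


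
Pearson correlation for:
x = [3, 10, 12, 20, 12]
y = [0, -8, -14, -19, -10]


n=5, Σx=57, Σy=-51, Σxy=-748, Σx²=797, Σy²=721
r = (5×(-748) - 57×(-51))/√((5×797 - 57²)(5×721 - (-51)²))
= -833/√(736×1004) = -833/√738944 ≈ -833/859.6185 ≈ -0.9690

r ≈ -0.9690


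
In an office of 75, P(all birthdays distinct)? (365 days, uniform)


P(all different) = Π(365-i)/365 for i=0..74
= (365/365)×(364/365)×...×(291/365)
= 0.000280

P ≈ 0.0003 ≈ 0.03%


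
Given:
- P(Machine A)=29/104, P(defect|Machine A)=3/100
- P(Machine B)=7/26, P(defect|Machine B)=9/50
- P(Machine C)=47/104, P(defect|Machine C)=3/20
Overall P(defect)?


P(B) = Σ P(B|Aᵢ)×P(Aᵢ)
  3/100×29/104 = 87/10400
  9/50×7/26 = 63/1300
  3/20×47/104 = 141/2080
Sum = 81/650

P(defect) = 81/650 ≈ 12.46%


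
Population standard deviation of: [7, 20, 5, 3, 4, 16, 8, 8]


Mean = 71/8
  (7-71/8)²=225/64
  (20-71/8)²=7921/64
  (5-71/8)²=961/64
  (3-71/8)²=2209/64
  (4-71/8)²=1521/64
  (16-71/8)²=3249/64
  (8-71/8)²=49/64
  (8-71/8)²=49/64
Σ(x-μ)² = 2023/8
σ² = (2023/8)/8 = 2023/64

σ = √(2023/64) ≈ 5.6222


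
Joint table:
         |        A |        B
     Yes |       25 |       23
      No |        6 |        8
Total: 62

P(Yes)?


P(Yes) = (25+23)/62 = 48/62 = 24/31

P(Yes) = 24/31 ≈ 77.42%


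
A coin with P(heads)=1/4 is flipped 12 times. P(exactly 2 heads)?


Binomial: P(X=2) = C(12,2)×p^2×(1-p)^10
= 66 × 1/16 × 59049/1048576 = 1948617/8388608

P(X=2) = 1948617/8388608 ≈ 23.23%


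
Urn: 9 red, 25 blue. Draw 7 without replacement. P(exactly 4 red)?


Hypergeometric: C(9,4)×C(25,3)/C(34,7)
= 126×2300/5379616 = 36225/672452

P(X=4) = 36225/672452 ≈ 5.39%


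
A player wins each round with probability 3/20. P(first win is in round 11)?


Geometric: P(X=11) = (1-p)^(k-1)×p = (17/20)^10×3/20 = 6047981701347/204800000000000

P(X=11) = 6047981701347/204800000000000 ≈ 2.95%


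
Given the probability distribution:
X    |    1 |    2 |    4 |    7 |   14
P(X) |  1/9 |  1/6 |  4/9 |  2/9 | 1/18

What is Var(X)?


E[X] = 41/9
E[X²] = 89/3
Var(X) = E[X²] - (E[X])² = 89/3 - 1681/81 = 722/81

Var(X) = 722/81 ≈ 8.9136


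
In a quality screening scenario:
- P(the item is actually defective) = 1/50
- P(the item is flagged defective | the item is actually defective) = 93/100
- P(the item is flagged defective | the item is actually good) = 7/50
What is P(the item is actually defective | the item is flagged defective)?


Using Bayes' theorem:
P(A|B) = P(B|A)·P(A) / P(B)

P(the item is flagged defective) = 93/100 × 1/50 + 7/50 × 49/50
= 93/5000 + 343/2500 = 779/5000

P(the item is actually defective|the item is flagged defective) = (93/5000) / (779/5000) = 93/779

P(the item is actually defective|the item is flagged defective) = 93/779 ≈ 11.94%


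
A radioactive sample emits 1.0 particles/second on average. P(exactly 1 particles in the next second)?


Poisson(λ=1.0): P(X=1) = e^(-λ)×λ^k/k!
= e^(-1.0) × 1.0^1 / 1!
≈ 0.3678794412 × 1 / 1 ≈ 0.367879

P(X=1) ≈ 0.367879 ≈ 36.79%
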